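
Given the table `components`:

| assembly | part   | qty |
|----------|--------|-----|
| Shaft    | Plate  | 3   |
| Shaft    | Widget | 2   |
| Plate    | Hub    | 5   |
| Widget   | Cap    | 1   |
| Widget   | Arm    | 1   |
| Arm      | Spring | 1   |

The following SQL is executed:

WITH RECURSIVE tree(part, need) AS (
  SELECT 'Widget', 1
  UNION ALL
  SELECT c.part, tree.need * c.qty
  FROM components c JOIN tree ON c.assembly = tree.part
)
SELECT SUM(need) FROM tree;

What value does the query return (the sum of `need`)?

4

Base: (Widget, need=1).
Iteration 1: components of {Widget} -> Arm = 1*1 = 1, Cap = 1*1 = 1.
Iteration 2: components of {Arm,Cap} -> Spring = 1*1 = 1.
Iteration 3: no further components; recursion stops.
SUM(need) = 1 + 1 + 1 + 1 = 4.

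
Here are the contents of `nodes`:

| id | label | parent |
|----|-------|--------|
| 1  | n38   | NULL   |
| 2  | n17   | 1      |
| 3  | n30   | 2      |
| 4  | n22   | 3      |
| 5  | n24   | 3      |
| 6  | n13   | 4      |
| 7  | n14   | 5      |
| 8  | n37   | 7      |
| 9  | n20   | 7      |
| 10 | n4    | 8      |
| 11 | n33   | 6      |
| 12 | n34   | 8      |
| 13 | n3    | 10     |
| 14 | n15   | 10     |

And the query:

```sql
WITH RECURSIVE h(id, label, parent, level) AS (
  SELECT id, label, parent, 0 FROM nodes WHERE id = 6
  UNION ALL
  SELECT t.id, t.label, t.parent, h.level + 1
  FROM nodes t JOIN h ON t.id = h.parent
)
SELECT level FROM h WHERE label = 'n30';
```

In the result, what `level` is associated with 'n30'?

Base: id=6 (n13), parent=4, level 0.
Iteration 1: join on id=4 -> n22 (id 4, parent=3, level 1).
Iteration 2: join on id=3 -> n30 (id 3, parent=2, level 2).
Iteration 3: join on id=2 -> n17 (id 2, parent=1, level 3).
Iteration 4: join on id=1 -> n38 (id 1, parent=NULL, level 4).
Iteration 5: parent is NULL; no match; recursion stops.

2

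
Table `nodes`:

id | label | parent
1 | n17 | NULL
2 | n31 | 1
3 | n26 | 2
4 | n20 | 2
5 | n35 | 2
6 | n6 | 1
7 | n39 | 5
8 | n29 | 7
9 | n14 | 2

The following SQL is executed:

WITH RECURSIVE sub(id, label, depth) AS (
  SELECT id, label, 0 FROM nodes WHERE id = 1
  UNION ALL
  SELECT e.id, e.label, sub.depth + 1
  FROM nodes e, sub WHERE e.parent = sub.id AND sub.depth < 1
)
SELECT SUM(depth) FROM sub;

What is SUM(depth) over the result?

2

Base: id=1 (n17) at depth 0.
Iteration 1: rows with parent in {1} -> n31 (id 2, depth 1), n6 (id 6, depth 1).
Iteration 2: depth < 1 fails for all current rows; recursion stops.
SUM(depth) = 0 + 1 + 1 = 2.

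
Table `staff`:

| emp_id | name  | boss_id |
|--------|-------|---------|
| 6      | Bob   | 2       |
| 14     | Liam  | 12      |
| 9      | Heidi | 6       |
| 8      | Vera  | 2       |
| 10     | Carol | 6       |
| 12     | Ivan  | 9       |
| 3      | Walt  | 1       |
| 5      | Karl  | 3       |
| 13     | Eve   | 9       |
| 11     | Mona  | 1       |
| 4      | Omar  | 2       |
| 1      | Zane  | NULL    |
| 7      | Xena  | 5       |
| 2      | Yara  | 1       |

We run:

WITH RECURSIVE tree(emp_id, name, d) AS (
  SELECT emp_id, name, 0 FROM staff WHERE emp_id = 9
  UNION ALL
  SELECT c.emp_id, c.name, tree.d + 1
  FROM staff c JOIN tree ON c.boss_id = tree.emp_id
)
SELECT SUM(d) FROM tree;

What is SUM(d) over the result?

Base: emp_id=9 (Heidi) at d 0.
Iteration 1: rows with boss_id in {9} -> Ivan (id 12, d 1), Eve (id 13, d 1).
Iteration 2: rows with boss_id in {12,13} -> Liam (id 14, d 2).
Iteration 3: no rows with boss_id in {14}; recursion stops.
SUM(d) = 0 + 1 + 1 + 2 = 4.

4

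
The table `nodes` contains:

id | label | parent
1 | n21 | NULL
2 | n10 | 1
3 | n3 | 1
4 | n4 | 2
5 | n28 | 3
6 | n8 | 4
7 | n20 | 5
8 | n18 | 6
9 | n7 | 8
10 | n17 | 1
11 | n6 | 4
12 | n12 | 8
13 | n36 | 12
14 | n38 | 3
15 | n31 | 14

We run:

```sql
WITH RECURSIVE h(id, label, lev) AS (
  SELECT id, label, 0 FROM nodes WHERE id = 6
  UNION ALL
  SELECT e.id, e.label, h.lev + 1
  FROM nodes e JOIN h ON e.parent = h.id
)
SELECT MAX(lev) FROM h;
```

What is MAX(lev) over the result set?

Base: id=6 (n8) at lev 0.
Iteration 1: rows with parent in {6} -> n18 (id 8, lev 1).
Iteration 2: rows with parent in {8} -> n7 (id 9, lev 2), n12 (id 12, lev 2).
Iteration 3: rows with parent in {9,12} -> n36 (id 13, lev 3).
Iteration 4: no rows with parent in {13}; recursion stops.
lev values: 0, 1, 2, 2, 3; the maximum is 3.

3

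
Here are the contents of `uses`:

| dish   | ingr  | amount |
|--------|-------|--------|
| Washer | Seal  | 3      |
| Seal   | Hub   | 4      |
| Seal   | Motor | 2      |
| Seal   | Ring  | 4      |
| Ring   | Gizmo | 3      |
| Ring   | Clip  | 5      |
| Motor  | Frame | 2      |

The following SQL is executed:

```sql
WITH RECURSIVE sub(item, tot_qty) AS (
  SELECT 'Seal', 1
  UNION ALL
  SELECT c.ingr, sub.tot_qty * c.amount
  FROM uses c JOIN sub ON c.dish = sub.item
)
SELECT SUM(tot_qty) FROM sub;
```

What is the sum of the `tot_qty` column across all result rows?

Base: (Seal, tot_qty=1).
Iteration 1: components of {Seal} -> Hub = 1*4 = 4, Motor = 1*2 = 2, Ring = 1*4 = 4.
Iteration 2: components of {Hub,Motor,Ring} -> Clip = 4*5 = 20, Frame = 2*2 = 4, Gizmo = 4*3 = 12.
Iteration 3: no further components; recursion stops.
SUM(tot_qty) = 1 + 4 + 2 + 4 + 4 + 12 + 20 = 47.

47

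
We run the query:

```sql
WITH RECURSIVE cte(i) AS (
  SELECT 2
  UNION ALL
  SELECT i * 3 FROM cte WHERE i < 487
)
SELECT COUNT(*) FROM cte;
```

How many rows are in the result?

7

Base: i=2.
Iteration 1: 2 < 487 holds -> i = 2 * 3 = 6.
Iteration 2: 6 < 487 holds -> i = 6 * 3 = 18.
Iteration 3: 18 < 487 holds -> i = 18 * 3 = 54.
Iteration 4: 54 < 487 holds -> i = 54 * 3 = 162.
Iteration 5: 162 < 487 holds -> i = 162 * 3 = 486.
Iteration 6: 486 < 487 holds -> i = 486 * 3 = 1458.
Iteration 7: 1458 < 487 fails; recursion stops.
Total rows emitted: 7.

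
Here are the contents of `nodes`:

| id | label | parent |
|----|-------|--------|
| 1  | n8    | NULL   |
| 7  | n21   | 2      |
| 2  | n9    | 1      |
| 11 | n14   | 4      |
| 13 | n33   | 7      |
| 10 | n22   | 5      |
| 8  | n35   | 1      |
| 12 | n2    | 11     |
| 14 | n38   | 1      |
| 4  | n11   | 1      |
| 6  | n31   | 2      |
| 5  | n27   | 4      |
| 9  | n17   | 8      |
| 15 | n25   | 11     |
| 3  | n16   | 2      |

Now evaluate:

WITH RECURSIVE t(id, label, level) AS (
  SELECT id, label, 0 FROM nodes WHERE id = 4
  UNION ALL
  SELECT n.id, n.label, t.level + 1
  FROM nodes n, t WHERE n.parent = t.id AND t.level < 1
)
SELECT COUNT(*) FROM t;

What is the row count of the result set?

Base: id=4 (n11) at level 0.
Iteration 1: rows with parent in {4} -> n27 (id 5, level 1), n14 (id 11, level 1).
Iteration 2: level < 1 fails for all current rows; recursion stops.
Total rows emitted: 3.

3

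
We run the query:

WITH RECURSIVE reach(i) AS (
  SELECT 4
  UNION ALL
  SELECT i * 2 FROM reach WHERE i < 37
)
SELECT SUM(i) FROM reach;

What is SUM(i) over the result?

124

Base: i=4.
Iteration 1: 4 < 37 holds -> i = 4 * 2 = 8.
Iteration 2: 8 < 37 holds -> i = 8 * 2 = 16.
Iteration 3: 16 < 37 holds -> i = 16 * 2 = 32.
Iteration 4: 32 < 37 holds -> i = 32 * 2 = 64.
Iteration 5: 64 < 37 fails; recursion stops.
SUM(i) = 4 + 8 + 16 + 32 + 64 = 124.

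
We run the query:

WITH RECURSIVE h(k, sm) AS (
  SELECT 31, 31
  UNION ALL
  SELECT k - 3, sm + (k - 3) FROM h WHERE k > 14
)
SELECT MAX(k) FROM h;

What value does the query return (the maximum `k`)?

31

Base: k=31, sm=31.
Iteration 1: 31 > 14 holds -> k = 31 - 3 = 28, sm = 31 + 28 = 59.
Iteration 2: 28 > 14 holds -> k = 28 - 3 = 25, sm = 59 + 25 = 84.
Iteration 3: 25 > 14 holds -> k = 25 - 3 = 22, sm = 84 + 22 = 106.
Iteration 4: 22 > 14 holds -> k = 22 - 3 = 19, sm = 106 + 19 = 125.
Iteration 5: 19 > 14 holds -> k = 19 - 3 = 16, sm = 125 + 16 = 141.
Iteration 6: 16 > 14 holds -> k = 16 - 3 = 13, sm = 141 + 13 = 154.
Iteration 7: 13 > 14 fails; recursion stops.
k values: 31, 28, 25, 22, 19, 16, 13; the maximum is 31.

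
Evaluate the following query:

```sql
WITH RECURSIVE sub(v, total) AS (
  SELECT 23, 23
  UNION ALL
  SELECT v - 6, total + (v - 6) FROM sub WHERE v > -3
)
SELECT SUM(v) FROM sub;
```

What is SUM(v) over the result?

Base: v=23, total=23.
Iteration 1: 23 > -3 holds -> v = 23 - 6 = 17, total = 23 + 17 = 40.
Iteration 2: 17 > -3 holds -> v = 17 - 6 = 11, total = 40 + 11 = 51.
Iteration 3: 11 > -3 holds -> v = 11 - 6 = 5, total = 51 + 5 = 56.
Iteration 4: 5 > -3 holds -> v = 5 - 6 = -1, total = 56 + -1 = 55.
Iteration 5: -1 > -3 holds -> v = -1 - 6 = -7, total = 55 + -7 = 48.
Iteration 6: -7 > -3 fails; recursion stops.
SUM(v) = 23 + 17 + 11 + 5 + -1 + -7 = 48.

48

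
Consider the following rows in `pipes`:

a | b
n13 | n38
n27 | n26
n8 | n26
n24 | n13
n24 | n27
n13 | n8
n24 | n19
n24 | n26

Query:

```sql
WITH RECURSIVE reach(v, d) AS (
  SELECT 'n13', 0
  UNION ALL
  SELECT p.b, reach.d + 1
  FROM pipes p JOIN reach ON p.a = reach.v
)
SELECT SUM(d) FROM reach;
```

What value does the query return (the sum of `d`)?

Base: (n13, d=0).
Iteration 1: edges from {n13} -> (n38, d=1), (n8, d=1).
Iteration 2: edges from {n38,n8} -> (n26, d=2).
Iteration 3: no outgoing edges from {n26}; recursion stops.
SUM(d) = 0 + 1 + 1 + 2 = 4.

4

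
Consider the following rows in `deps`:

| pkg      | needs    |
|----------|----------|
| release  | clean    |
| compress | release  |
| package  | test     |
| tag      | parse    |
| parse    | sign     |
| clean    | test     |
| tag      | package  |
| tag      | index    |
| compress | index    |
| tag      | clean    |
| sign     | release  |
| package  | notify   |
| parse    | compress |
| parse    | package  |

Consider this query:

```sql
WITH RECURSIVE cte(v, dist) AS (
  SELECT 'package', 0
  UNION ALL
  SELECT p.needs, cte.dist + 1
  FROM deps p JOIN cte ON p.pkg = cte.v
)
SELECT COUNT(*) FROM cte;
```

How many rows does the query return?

3

Base: (package, dist=0).
Iteration 1: edges from {package} -> (notify, dist=1), (test, dist=1).
Iteration 2: no outgoing edges from {notify,test}; recursion stops.
Total rows emitted: 3.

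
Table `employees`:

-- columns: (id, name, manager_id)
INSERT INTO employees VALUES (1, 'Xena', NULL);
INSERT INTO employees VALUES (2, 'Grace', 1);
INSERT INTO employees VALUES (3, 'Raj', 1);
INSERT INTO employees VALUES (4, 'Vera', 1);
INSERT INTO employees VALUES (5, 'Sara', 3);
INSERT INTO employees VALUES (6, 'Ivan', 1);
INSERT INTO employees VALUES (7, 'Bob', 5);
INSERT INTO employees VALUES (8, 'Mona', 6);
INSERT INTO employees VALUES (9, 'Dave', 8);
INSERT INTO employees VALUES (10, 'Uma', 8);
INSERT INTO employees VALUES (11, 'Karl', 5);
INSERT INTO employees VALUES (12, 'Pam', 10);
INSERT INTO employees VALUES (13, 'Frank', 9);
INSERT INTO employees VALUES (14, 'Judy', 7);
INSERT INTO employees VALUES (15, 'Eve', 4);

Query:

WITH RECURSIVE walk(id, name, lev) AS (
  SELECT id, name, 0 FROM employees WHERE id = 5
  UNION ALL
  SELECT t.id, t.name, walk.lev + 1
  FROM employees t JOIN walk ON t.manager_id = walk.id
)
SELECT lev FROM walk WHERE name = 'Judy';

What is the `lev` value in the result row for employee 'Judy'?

2

Base: id=5 (Sara) at lev 0.
Iteration 1: rows with manager_id in {5} -> Bob (id 7, lev 1), Karl (id 11, lev 1).
Iteration 2: rows with manager_id in {7,11} -> Judy (id 14, lev 2).
Iteration 3: no rows with manager_id in {14}; recursion stops.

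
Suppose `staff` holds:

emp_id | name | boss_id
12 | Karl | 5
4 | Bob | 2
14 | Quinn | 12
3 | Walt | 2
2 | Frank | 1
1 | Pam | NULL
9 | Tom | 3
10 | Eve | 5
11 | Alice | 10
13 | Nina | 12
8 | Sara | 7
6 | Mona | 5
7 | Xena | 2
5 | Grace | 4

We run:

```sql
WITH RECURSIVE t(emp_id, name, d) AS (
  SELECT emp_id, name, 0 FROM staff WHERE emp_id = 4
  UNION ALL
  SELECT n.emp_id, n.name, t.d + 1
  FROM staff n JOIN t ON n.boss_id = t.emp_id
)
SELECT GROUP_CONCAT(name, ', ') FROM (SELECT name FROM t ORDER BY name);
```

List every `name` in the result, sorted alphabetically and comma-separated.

Alice, Bob, Eve, Grace, Karl, Mona, Nina, Quinn

Base: emp_id=4 (Bob) at d 0.
Iteration 1: rows with boss_id in {4} -> Grace (id 5, d 1).
Iteration 2: rows with boss_id in {5} -> Mona (id 6, d 2), Eve (id 10, d 2), Karl (id 12, d 2).
Iteration 3: rows with boss_id in {6,10,12} -> Alice (id 11, d 3), Nina (id 13, d 3), Quinn (id 14, d 3).
Iteration 4: no rows with boss_id in {11,13,14}; recursion stops.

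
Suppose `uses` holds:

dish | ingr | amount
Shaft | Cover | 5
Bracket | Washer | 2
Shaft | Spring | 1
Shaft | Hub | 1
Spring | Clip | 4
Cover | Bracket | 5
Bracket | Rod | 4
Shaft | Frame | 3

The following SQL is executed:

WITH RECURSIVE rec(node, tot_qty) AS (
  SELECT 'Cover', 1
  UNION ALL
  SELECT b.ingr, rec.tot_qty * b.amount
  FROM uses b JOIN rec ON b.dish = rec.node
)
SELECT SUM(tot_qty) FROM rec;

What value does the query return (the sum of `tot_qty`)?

36

Base: (Cover, tot_qty=1).
Iteration 1: components of {Cover} -> Bracket = 1*5 = 5.
Iteration 2: components of {Bracket} -> Rod = 5*4 = 20, Washer = 5*2 = 10.
Iteration 3: no further components; recursion stops.
SUM(tot_qty) = 1 + 5 + 10 + 20 = 36.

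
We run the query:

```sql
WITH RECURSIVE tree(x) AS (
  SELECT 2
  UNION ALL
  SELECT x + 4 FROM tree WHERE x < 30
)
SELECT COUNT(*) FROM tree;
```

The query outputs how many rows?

Base: x=2.
Iteration 1: 2 < 30 holds -> x = 2 + 4 = 6.
Iteration 2: 6 < 30 holds -> x = 6 + 4 = 10.
Iteration 3: 10 < 30 holds -> x = 10 + 4 = 14.
Iteration 4: 14 < 30 holds -> x = 14 + 4 = 18.
Iteration 5: 18 < 30 holds -> x = 18 + 4 = 22.
Iteration 6: 22 < 30 holds -> x = 22 + 4 = 26.
Iteration 7: 26 < 30 holds -> x = 26 + 4 = 30.
Iteration 8: 30 < 30 fails; recursion stops.
Total rows emitted: 8.

8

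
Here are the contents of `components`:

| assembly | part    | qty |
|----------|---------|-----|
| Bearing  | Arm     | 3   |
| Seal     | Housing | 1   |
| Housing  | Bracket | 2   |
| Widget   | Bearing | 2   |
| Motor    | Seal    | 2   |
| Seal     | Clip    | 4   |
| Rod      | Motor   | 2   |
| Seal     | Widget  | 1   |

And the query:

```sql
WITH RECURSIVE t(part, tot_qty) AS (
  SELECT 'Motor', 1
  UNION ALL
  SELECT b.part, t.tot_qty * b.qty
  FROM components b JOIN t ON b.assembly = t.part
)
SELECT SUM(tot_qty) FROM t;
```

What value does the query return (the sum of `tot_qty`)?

35

Base: (Motor, tot_qty=1).
Iteration 1: components of {Motor} -> Seal = 1*2 = 2.
Iteration 2: components of {Seal} -> Clip = 2*4 = 8, Housing = 2*1 = 2, Widget = 2*1 = 2.
Iteration 3: components of {Clip,Housing,Widget} -> Bearing = 2*2 = 4, Bracket = 2*2 = 4.
Iteration 4: components of {Bearing,Bracket} -> Arm = 4*3 = 12.
Iteration 5: no further components; recursion stops.
SUM(tot_qty) = 1 + 2 + 2 + 8 + 2 + 4 + 4 + 12 = 35.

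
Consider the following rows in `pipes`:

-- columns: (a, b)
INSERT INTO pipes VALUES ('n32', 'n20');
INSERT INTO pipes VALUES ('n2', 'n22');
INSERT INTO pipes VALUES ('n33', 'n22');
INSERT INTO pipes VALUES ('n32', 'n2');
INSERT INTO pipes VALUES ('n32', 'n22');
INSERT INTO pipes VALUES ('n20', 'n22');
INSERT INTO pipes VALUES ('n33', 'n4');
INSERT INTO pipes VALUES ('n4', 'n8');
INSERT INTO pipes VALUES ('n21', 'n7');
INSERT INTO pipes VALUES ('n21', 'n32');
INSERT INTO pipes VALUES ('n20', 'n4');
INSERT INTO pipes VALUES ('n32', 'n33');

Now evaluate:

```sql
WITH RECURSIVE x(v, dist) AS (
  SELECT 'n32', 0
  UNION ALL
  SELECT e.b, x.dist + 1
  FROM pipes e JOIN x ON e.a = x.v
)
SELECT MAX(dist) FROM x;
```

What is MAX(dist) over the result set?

3

Base: (n32, dist=0).
Iteration 1: edges from {n32} -> (n2, dist=1), (n20, dist=1), (n22, dist=1), (n33, dist=1).
Iteration 2: edges from {n2,n20,n22,n33} -> (n22, dist=2) x3, (n4, dist=2) x2. [UNION ALL keeps all 5 new rows, including repeats]
Iteration 3: edges from {n22,n4} -> (n8, dist=3) x2. [UNION ALL keeps all 2 new rows, including repeats]
Iteration 4: no outgoing edges from {n8}; recursion stops.
dist values: 0, 1, 1, 1, 1, 2, 2, 2, 2, 2, 3, 3; the maximum is 3.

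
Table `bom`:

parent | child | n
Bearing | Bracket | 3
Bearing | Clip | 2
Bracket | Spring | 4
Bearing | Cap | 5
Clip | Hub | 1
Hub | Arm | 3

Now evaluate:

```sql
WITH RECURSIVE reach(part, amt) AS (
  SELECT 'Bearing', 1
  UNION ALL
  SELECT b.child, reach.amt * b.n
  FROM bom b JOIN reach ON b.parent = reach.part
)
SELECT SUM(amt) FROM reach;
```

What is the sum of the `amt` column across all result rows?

Base: (Bearing, amt=1).
Iteration 1: components of {Bearing} -> Bracket = 1*3 = 3, Cap = 1*5 = 5, Clip = 1*2 = 2.
Iteration 2: components of {Bracket,Cap,Clip} -> Hub = 2*1 = 2, Spring = 3*4 = 12.
Iteration 3: components of {Hub,Spring} -> Arm = 2*3 = 6.
Iteration 4: no further components; recursion stops.
SUM(amt) = 1 + 3 + 2 + 5 + 12 + 2 + 6 = 31.

31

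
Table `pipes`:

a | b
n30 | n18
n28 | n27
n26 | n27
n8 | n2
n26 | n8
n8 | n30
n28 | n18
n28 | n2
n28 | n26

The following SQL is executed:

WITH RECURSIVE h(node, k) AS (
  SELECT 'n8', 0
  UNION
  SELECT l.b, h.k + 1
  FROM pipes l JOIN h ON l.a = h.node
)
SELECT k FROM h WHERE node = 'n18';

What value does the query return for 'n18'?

2

Base: (n8, k=0).
Iteration 1: edges from {n8} -> (n2, k=1), (n30, k=1).
Iteration 2: edges from {n2,n30} -> (n18, k=2).
Iteration 3: no outgoing edges from {n18}; recursion stops.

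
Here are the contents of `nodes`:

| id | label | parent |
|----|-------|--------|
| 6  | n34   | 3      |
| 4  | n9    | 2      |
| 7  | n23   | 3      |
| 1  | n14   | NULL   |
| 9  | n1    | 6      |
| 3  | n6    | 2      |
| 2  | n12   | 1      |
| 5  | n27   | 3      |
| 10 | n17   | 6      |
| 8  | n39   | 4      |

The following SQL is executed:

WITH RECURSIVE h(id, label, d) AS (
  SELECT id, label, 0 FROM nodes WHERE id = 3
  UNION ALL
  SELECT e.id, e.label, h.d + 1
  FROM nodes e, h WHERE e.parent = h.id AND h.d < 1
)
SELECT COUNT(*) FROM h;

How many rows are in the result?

Base: id=3 (n6) at d 0.
Iteration 1: rows with parent in {3} -> n27 (id 5, d 1), n34 (id 6, d 1), n23 (id 7, d 1).
Iteration 2: d < 1 fails for all current rows; recursion stops.
Total rows emitted: 4.

4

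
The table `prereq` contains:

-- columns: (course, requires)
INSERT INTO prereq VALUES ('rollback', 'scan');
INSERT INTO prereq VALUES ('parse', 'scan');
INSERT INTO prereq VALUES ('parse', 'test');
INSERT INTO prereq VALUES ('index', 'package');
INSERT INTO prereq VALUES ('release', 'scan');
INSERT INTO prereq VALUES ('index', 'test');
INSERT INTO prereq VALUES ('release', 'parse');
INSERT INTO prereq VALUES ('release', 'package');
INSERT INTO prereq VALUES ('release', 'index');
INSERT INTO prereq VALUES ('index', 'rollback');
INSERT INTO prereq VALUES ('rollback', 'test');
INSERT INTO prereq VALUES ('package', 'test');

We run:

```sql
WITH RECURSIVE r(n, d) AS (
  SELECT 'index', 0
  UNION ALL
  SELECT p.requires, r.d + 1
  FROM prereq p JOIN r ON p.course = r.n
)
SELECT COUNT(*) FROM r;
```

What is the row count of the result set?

Base: (index, d=0).
Iteration 1: edges from {index} -> (package, d=1), (rollback, d=1), (test, d=1).
Iteration 2: edges from {package,rollback,test} -> (scan, d=2), (test, d=2) x2. [UNION ALL keeps all 3 new rows, including repeats]
Iteration 3: no outgoing edges from {scan,test}; recursion stops.
Total rows emitted: 7.

7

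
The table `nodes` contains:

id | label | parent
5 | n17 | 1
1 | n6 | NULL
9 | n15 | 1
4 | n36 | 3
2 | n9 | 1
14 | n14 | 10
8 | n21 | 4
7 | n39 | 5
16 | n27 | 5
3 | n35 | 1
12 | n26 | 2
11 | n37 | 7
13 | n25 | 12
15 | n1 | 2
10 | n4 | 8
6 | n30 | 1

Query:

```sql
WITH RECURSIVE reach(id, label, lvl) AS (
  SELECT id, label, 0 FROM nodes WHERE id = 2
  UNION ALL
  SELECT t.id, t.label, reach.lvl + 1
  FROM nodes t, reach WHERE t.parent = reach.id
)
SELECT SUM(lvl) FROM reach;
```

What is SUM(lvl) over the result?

Base: id=2 (n9) at lvl 0.
Iteration 1: rows with parent in {2} -> n26 (id 12, lvl 1), n1 (id 15, lvl 1).
Iteration 2: rows with parent in {12,15} -> n25 (id 13, lvl 2).
Iteration 3: no rows with parent in {13}; recursion stops.
SUM(lvl) = 0 + 1 + 1 + 2 = 4.

4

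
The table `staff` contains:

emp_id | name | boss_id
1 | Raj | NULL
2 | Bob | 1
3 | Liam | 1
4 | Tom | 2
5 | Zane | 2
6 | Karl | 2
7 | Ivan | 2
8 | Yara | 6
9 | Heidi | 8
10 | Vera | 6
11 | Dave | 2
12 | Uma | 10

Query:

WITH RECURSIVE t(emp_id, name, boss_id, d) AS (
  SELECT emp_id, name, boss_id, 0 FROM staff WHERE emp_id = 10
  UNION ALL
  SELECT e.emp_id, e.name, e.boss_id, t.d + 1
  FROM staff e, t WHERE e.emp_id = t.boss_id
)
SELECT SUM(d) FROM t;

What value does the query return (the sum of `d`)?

Base: emp_id=10 (Vera), boss_id=6, d 0.
Iteration 1: join on emp_id=6 -> Karl (id 6, boss_id=2, d 1).
Iteration 2: join on emp_id=2 -> Bob (id 2, boss_id=1, d 2).
Iteration 3: join on emp_id=1 -> Raj (id 1, boss_id=NULL, d 3).
Iteration 4: boss_id is NULL; no match; recursion stops.
SUM(d) = 0 + 1 + 2 + 3 = 6.

6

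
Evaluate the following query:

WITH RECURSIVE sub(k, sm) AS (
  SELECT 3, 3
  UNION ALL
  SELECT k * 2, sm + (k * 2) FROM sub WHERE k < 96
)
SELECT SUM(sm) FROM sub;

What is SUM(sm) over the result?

360

Base: k=3, sm=3.
Iteration 1: 3 < 96 holds -> k = 3 * 2 = 6, sm = 3 + 6 = 9.
Iteration 2: 6 < 96 holds -> k = 6 * 2 = 12, sm = 9 + 12 = 21.
Iteration 3: 12 < 96 holds -> k = 12 * 2 = 24, sm = 21 + 24 = 45.
Iteration 4: 24 < 96 holds -> k = 24 * 2 = 48, sm = 45 + 48 = 93.
Iteration 5: 48 < 96 holds -> k = 48 * 2 = 96, sm = 93 + 96 = 189.
Iteration 6: 96 < 96 fails; recursion stops.
SUM(sm) = 3 + 9 + 21 + 45 + 93 + 189 = 360.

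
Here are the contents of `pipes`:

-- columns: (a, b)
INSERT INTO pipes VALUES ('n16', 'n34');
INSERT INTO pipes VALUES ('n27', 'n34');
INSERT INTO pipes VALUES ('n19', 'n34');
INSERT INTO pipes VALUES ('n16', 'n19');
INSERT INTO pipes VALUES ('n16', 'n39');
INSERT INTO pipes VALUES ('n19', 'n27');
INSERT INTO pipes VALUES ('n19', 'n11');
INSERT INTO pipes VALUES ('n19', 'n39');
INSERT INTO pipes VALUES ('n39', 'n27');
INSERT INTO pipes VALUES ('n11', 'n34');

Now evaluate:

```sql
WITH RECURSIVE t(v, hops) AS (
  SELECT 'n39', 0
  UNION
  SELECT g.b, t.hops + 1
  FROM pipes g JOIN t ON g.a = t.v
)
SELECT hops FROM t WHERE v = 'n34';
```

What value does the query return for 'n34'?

2

Base: (n39, hops=0).
Iteration 1: edges from {n39} -> (n27, hops=1).
Iteration 2: edges from {n27} -> (n34, hops=2).
Iteration 3: no outgoing edges from {n34}; recursion stops.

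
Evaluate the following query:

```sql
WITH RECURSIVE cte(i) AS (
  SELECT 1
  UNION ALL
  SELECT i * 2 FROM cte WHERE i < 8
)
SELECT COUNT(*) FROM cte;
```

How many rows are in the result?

Base: i=1.
Iteration 1: 1 < 8 holds -> i = 1 * 2 = 2.
Iteration 2: 2 < 8 holds -> i = 2 * 2 = 4.
Iteration 3: 4 < 8 holds -> i = 4 * 2 = 8.
Iteration 4: 8 < 8 fails; recursion stops.
Total rows emitted: 4.

4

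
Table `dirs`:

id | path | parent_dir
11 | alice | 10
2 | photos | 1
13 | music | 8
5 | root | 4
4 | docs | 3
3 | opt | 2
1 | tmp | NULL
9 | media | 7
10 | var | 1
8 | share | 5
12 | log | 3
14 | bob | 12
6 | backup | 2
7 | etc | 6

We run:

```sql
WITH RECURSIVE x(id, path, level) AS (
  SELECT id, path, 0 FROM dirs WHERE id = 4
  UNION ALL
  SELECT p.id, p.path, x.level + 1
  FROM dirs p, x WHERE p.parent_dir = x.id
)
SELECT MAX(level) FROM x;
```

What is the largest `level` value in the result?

Base: id=4 (docs) at level 0.
Iteration 1: rows with parent_dir in {4} -> root (id 5, level 1).
Iteration 2: rows with parent_dir in {5} -> share (id 8, level 2).
Iteration 3: rows with parent_dir in {8} -> music (id 13, level 3).
Iteration 4: no rows with parent_dir in {13}; recursion stops.
level values: 0, 1, 2, 3; the maximum is 3.

3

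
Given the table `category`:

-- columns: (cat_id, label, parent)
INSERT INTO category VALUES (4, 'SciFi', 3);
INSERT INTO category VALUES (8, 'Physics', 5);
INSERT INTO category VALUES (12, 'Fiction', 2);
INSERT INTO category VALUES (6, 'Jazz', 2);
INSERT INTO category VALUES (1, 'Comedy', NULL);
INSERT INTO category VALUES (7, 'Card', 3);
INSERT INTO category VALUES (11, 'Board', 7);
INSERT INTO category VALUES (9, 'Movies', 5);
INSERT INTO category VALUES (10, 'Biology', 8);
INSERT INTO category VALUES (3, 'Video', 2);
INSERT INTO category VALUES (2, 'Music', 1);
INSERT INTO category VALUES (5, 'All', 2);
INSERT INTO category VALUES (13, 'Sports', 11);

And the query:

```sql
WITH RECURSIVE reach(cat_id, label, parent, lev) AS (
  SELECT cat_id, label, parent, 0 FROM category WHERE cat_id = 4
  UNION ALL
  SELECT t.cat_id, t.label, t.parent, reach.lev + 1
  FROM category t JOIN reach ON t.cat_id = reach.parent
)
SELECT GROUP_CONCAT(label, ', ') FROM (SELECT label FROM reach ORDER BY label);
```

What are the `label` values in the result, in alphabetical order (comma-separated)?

Base: cat_id=4 (SciFi), parent=3, lev 0.
Iteration 1: join on cat_id=3 -> Video (id 3, parent=2, lev 1).
Iteration 2: join on cat_id=2 -> Music (id 2, parent=1, lev 2).
Iteration 3: join on cat_id=1 -> Comedy (id 1, parent=NULL, lev 3).
Iteration 4: parent is NULL; no match; recursion stops.

Comedy, Music, SciFi, Video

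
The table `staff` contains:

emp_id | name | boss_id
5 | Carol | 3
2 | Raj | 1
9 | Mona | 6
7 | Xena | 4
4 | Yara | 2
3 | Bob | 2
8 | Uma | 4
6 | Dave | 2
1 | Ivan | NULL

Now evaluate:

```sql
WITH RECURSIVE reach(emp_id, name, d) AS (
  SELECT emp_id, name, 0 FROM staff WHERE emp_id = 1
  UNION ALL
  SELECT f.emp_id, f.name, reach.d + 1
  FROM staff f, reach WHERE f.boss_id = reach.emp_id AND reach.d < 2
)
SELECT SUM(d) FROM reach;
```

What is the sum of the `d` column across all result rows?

Base: emp_id=1 (Ivan) at d 0.
Iteration 1: rows with boss_id in {1} -> Raj (id 2, d 1).
Iteration 2: rows with boss_id in {2} -> Bob (id 3, d 2), Yara (id 4, d 2), Dave (id 6, d 2).
Iteration 3: d < 2 fails for all current rows; recursion stops.
SUM(d) = 0 + 1 + 2 + 2 + 2 = 7.

7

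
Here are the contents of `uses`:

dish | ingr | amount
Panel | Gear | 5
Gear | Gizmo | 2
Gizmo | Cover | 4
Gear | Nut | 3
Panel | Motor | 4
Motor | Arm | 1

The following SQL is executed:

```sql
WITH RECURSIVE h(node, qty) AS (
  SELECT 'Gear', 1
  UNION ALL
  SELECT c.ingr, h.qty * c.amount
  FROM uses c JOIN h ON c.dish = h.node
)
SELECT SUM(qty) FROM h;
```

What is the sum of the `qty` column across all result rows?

Base: (Gear, qty=1).
Iteration 1: components of {Gear} -> Gizmo = 1*2 = 2, Nut = 1*3 = 3.
Iteration 2: components of {Gizmo,Nut} -> Cover = 2*4 = 8.
Iteration 3: no further components; recursion stops.
SUM(qty) = 1 + 3 + 2 + 8 = 14.

14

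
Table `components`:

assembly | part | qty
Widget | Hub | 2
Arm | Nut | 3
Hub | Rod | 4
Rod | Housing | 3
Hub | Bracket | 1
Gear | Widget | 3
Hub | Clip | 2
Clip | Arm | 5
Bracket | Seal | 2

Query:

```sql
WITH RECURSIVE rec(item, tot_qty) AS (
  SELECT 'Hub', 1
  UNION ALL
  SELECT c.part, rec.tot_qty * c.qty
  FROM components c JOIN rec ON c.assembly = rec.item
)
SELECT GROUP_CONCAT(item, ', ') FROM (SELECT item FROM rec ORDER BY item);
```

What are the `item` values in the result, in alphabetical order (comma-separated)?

Arm, Bracket, Clip, Housing, Hub, Nut, Rod, Seal

Base: (Hub, tot_qty=1).
Iteration 1: components of {Hub} -> Bracket = 1*1 = 1, Clip = 1*2 = 2, Rod = 1*4 = 4.
Iteration 2: components of {Bracket,Clip,Rod} -> Arm = 2*5 = 10, Housing = 4*3 = 12, Seal = 1*2 = 2.
Iteration 3: components of {Arm,Housing,Seal} -> Nut = 10*3 = 30.
Iteration 4: no further components; recursion stops.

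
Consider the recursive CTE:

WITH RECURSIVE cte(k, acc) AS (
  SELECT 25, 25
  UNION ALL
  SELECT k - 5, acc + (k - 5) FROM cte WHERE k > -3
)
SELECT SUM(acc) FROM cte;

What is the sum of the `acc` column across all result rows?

420

Base: k=25, acc=25.
Iteration 1: 25 > -3 holds -> k = 25 - 5 = 20, acc = 25 + 20 = 45.
Iteration 2: 20 > -3 holds -> k = 20 - 5 = 15, acc = 45 + 15 = 60.
Iteration 3: 15 > -3 holds -> k = 15 - 5 = 10, acc = 60 + 10 = 70.
Iteration 4: 10 > -3 holds -> k = 10 - 5 = 5, acc = 70 + 5 = 75.
Iteration 5: 5 > -3 holds -> k = 5 - 5 = 0, acc = 75 + 0 = 75.
Iteration 6: 0 > -3 holds -> k = 0 - 5 = -5, acc = 75 + -5 = 70.
Iteration 7: -5 > -3 fails; recursion stops.
SUM(acc) = 25 + 45 + 60 + 70 + 75 + 75 + 70 = 420.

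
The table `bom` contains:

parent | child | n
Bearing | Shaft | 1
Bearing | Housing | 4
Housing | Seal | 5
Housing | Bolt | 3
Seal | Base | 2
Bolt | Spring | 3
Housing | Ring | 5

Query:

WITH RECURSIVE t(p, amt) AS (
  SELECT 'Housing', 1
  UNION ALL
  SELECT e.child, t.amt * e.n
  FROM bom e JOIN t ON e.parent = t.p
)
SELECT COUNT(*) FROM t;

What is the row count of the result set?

Base: (Housing, amt=1).
Iteration 1: components of {Housing} -> Bolt = 1*3 = 3, Ring = 1*5 = 5, Seal = 1*5 = 5.
Iteration 2: components of {Bolt,Ring,Seal} -> Base = 5*2 = 10, Spring = 3*3 = 9.
Iteration 3: no further components; recursion stops.
Total rows emitted: 6.

6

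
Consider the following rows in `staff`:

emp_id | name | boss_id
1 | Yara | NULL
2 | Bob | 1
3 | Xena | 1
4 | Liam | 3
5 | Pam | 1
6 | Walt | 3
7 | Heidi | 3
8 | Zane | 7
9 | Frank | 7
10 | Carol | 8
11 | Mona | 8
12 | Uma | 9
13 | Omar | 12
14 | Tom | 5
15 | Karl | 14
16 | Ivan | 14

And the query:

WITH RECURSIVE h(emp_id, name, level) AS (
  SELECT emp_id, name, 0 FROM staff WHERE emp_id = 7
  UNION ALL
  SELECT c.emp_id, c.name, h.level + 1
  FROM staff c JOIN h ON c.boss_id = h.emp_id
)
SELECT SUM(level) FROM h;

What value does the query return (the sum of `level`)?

11

Base: emp_id=7 (Heidi) at level 0.
Iteration 1: rows with boss_id in {7} -> Zane (id 8, level 1), Frank (id 9, level 1).
Iteration 2: rows with boss_id in {8,9} -> Carol (id 10, level 2), Mona (id 11, level 2), Uma (id 12, level 2).
Iteration 3: rows with boss_id in {10,11,12} -> Omar (id 13, level 3).
Iteration 4: no rows with boss_id in {13}; recursion stops.
SUM(level) = 0 + 1 + 1 + 2 + 2 + 2 + 3 = 11.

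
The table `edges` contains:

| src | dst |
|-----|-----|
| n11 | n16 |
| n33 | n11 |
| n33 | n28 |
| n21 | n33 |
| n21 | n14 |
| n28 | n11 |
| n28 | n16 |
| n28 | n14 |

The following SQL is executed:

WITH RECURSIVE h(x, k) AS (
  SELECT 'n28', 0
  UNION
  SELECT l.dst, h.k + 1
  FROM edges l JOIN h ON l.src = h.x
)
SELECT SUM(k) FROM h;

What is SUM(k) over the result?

5

Base: (n28, k=0).
Iteration 1: edges from {n28} -> (n11, k=1), (n14, k=1), (n16, k=1).
Iteration 2: edges from {n11,n14,n16} -> (n16, k=2).
Iteration 3: no outgoing edges from {n16}; recursion stops.
SUM(k) = 0 + 1 + 1 + 1 + 2 = 5.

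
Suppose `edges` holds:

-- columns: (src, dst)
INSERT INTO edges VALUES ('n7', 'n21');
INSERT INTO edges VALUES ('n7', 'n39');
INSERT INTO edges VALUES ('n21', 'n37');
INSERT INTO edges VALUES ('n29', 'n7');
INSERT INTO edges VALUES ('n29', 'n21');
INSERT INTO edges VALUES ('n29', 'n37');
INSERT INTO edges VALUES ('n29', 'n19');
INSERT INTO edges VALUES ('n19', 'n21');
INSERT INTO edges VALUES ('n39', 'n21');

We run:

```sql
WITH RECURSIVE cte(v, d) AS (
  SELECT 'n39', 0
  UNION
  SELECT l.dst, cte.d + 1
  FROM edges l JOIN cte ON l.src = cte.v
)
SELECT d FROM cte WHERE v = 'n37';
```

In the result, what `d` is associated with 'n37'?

Base: (n39, d=0).
Iteration 1: edges from {n39} -> (n21, d=1).
Iteration 2: edges from {n21} -> (n37, d=2).
Iteration 3: no outgoing edges from {n37}; recursion stops.

2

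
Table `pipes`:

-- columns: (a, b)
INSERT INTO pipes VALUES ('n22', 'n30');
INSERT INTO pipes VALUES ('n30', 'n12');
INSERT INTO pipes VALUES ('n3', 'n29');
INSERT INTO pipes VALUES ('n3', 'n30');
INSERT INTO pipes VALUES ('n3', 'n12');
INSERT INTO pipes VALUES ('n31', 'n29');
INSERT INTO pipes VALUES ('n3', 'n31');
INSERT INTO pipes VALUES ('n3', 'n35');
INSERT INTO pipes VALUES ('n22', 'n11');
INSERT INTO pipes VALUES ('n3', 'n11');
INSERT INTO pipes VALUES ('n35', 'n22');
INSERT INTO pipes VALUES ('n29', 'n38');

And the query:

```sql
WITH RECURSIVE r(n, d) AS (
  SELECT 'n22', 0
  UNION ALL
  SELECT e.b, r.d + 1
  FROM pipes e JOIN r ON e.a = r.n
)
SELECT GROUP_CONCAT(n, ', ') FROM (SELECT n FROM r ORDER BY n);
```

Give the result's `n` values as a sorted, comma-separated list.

Base: (n22, d=0).
Iteration 1: edges from {n22} -> (n11, d=1), (n30, d=1).
Iteration 2: edges from {n11,n30} -> (n12, d=2).
Iteration 3: no outgoing edges from {n12}; recursion stops.

n11, n12, n22, n30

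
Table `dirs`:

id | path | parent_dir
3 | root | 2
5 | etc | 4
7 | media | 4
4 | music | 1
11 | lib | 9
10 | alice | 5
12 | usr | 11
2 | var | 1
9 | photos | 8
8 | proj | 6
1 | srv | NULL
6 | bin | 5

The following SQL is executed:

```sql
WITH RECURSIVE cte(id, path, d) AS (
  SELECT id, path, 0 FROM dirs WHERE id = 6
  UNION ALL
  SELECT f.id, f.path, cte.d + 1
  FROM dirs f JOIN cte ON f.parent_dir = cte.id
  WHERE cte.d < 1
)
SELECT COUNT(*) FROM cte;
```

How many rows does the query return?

2

Base: id=6 (bin) at d 0.
Iteration 1: rows with parent_dir in {6} -> proj (id 8, d 1).
Iteration 2: d < 1 fails for all current rows; recursion stops.
Total rows emitted: 2.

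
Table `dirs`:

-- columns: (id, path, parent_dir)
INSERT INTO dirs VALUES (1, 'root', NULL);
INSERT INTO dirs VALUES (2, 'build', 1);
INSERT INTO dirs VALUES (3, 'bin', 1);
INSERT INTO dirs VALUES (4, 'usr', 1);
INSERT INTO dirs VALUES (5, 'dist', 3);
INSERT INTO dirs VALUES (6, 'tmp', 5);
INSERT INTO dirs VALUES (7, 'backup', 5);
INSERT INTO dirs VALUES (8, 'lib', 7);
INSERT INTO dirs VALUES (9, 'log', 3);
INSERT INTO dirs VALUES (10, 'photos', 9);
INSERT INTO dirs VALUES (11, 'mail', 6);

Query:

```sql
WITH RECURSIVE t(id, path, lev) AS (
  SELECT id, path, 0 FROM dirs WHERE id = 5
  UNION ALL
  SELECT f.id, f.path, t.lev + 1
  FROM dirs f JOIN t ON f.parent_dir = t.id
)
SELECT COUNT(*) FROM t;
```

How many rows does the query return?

5

Base: id=5 (dist) at lev 0.
Iteration 1: rows with parent_dir in {5} -> tmp (id 6, lev 1), backup (id 7, lev 1).
Iteration 2: rows with parent_dir in {6,7} -> lib (id 8, lev 2), mail (id 11, lev 2).
Iteration 3: no rows with parent_dir in {8,11}; recursion stops.
Total rows emitted: 5.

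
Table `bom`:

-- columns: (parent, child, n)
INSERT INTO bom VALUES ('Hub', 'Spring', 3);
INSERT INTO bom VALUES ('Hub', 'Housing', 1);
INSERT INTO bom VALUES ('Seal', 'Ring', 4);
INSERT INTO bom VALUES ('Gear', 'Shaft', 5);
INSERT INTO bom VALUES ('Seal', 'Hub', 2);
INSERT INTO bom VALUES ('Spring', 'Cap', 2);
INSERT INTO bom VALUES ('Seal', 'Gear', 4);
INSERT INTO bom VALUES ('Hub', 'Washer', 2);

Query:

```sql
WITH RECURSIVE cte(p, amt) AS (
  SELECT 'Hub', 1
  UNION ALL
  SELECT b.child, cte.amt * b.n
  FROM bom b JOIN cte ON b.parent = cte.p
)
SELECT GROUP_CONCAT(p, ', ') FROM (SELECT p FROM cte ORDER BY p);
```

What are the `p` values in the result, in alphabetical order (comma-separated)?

Cap, Housing, Hub, Spring, Washer

Base: (Hub, amt=1).
Iteration 1: components of {Hub} -> Housing = 1*1 = 1, Spring = 1*3 = 3, Washer = 1*2 = 2.
Iteration 2: components of {Housing,Spring,Washer} -> Cap = 3*2 = 6.
Iteration 3: no further components; recursion stops.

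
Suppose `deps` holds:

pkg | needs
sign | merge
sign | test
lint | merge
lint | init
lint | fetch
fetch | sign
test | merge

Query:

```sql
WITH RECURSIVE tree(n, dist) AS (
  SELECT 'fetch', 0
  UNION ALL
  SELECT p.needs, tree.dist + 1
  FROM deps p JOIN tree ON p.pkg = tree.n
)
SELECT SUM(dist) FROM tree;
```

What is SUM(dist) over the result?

8

Base: (fetch, dist=0).
Iteration 1: edges from {fetch} -> (sign, dist=1).
Iteration 2: edges from {sign} -> (merge, dist=2), (test, dist=2).
Iteration 3: edges from {merge,test} -> (merge, dist=3).
Iteration 4: no outgoing edges from {merge}; recursion stops.
SUM(dist) = 0 + 1 + 2 + 2 + 3 = 8.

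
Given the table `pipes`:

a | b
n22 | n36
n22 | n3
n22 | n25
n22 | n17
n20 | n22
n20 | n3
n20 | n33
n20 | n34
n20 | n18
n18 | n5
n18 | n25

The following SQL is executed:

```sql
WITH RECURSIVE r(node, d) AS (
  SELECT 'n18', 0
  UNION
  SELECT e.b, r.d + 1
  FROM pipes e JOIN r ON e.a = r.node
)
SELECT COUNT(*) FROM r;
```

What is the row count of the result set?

3

Base: (n18, d=0).
Iteration 1: edges from {n18} -> (n25, d=1), (n5, d=1).
Iteration 2: no outgoing edges from {n25,n5}; recursion stops.
Total rows emitted: 3.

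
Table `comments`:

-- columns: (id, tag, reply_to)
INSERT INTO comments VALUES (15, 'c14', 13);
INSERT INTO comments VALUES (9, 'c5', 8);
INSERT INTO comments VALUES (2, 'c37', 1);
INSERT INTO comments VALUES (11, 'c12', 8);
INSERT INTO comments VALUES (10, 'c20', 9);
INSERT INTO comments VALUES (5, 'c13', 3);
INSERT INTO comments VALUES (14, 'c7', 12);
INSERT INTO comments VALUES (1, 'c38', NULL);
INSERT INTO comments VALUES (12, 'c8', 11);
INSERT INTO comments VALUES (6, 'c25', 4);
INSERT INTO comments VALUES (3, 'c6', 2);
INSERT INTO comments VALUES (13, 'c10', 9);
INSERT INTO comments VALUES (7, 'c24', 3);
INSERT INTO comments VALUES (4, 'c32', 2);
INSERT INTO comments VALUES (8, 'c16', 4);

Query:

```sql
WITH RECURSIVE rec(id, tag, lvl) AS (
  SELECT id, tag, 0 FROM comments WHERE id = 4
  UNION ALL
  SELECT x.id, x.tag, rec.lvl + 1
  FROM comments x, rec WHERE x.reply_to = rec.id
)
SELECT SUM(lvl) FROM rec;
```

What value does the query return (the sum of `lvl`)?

Base: id=4 (c32) at lvl 0.
Iteration 1: rows with reply_to in {4} -> c25 (id 6, lvl 1), c16 (id 8, lvl 1).
Iteration 2: rows with reply_to in {6,8} -> c5 (id 9, lvl 2), c12 (id 11, lvl 2).
Iteration 3: rows with reply_to in {9,11} -> c20 (id 10, lvl 3), c8 (id 12, lvl 3), c10 (id 13, lvl 3).
Iteration 4: rows with reply_to in {10,12,13} -> c7 (id 14, lvl 4), c14 (id 15, lvl 4).
Iteration 5: no rows with reply_to in {14,15}; recursion stops.
SUM(lvl) = 0 + 1 + 1 + 2 + 2 + 3 + 3 + 3 + 4 + 4 = 23.

23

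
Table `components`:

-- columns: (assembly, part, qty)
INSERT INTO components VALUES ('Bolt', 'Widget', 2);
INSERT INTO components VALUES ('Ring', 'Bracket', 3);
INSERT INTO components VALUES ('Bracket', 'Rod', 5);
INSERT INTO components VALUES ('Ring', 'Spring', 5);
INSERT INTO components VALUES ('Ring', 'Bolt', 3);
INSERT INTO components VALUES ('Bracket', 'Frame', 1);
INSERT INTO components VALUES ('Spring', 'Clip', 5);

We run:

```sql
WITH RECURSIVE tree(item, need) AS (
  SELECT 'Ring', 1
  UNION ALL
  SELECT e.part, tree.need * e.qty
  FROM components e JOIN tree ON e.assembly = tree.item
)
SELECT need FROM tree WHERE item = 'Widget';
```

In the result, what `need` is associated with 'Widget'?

6

Base: (Ring, need=1).
Iteration 1: components of {Ring} -> Bolt = 1*3 = 3, Bracket = 1*3 = 3, Spring = 1*5 = 5.
Iteration 2: components of {Bolt,Bracket,Spring} -> Clip = 5*5 = 25, Frame = 3*1 = 3, Rod = 3*5 = 15, Widget = 3*2 = 6.
Iteration 3: no further components; recursion stops.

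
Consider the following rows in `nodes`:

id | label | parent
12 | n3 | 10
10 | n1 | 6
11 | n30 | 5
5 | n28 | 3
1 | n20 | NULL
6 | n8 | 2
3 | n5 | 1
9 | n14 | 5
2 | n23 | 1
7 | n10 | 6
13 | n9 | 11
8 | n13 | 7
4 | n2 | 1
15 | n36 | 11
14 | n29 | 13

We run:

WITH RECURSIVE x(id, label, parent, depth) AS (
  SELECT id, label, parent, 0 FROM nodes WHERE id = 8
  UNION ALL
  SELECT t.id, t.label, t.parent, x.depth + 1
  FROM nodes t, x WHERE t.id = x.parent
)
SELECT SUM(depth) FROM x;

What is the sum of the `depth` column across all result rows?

Base: id=8 (n13), parent=7, depth 0.
Iteration 1: join on id=7 -> n10 (id 7, parent=6, depth 1).
Iteration 2: join on id=6 -> n8 (id 6, parent=2, depth 2).
Iteration 3: join on id=2 -> n23 (id 2, parent=1, depth 3).
Iteration 4: join on id=1 -> n20 (id 1, parent=NULL, depth 4).
Iteration 5: parent is NULL; no match; recursion stops.
SUM(depth) = 0 + 1 + 2 + 3 + 4 = 10.

10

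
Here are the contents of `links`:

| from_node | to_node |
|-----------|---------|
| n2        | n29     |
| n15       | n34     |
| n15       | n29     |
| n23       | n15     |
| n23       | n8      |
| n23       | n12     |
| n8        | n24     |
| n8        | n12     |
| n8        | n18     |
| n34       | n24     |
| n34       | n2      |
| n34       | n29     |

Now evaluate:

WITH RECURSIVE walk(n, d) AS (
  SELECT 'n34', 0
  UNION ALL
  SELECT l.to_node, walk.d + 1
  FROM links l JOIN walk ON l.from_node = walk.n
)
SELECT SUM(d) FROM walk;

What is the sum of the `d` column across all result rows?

5

Base: (n34, d=0).
Iteration 1: edges from {n34} -> (n2, d=1), (n24, d=1), (n29, d=1).
Iteration 2: edges from {n2,n24,n29} -> (n29, d=2).
Iteration 3: no outgoing edges from {n29}; recursion stops.
SUM(d) = 0 + 1 + 1 + 1 + 2 = 5.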